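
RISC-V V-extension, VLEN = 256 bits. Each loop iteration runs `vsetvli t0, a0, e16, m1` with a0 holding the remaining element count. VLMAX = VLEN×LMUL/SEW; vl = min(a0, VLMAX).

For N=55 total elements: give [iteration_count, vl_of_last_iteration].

lanes per group: 256·1/16 = 16
iterations = ceil(55/16) = 4; final-pass vl = 7

[iterations, last_vl] = [4, 7]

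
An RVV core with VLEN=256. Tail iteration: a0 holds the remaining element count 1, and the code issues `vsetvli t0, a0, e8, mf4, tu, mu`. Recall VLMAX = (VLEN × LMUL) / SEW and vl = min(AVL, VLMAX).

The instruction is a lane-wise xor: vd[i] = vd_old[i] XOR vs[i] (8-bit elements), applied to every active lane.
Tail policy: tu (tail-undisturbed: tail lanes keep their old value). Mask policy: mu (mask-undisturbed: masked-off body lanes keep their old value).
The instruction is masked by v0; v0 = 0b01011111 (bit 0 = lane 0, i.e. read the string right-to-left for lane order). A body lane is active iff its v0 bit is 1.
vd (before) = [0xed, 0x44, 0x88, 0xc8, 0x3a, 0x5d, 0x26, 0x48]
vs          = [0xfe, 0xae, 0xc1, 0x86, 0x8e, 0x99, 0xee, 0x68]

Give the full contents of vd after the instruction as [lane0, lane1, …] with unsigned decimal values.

vd = [19, 68, 136, 200, 58, 93, 38, 72]

VLMAX = (256 × 1/4) / 8 = 8 lanes
vl = min(AVL, VLMAX) = min(1, 8) = 1
vd[0] xor(0xed,0xfe) -> 0x13
vd[1] tail/keep -> 0x44
vd[2] tail/keep -> 0x88
vd[3] tail/keep -> 0xc8
vd[4] tail/keep -> 0x3a
vd[5] tail/keep -> 0x5d
vd[6] tail/keep -> 0x26
vd[7] tail/keep -> 0x48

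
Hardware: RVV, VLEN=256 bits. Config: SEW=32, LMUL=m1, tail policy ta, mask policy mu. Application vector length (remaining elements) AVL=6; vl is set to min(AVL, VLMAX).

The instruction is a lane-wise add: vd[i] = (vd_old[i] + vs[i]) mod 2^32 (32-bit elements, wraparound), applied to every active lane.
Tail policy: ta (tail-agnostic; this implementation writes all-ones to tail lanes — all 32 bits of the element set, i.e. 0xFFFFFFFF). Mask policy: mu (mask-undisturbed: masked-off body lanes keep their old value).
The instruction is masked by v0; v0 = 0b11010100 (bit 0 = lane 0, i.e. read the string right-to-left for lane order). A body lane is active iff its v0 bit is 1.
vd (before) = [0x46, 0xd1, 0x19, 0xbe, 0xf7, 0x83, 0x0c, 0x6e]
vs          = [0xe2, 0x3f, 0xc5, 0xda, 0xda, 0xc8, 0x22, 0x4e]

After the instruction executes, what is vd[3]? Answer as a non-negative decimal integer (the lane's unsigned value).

lanes per group: 256·1/32 = 8
AVL=6 ≤ VLMAX=8, so vl = 6
lane  0: mask-off/keep ⇒ 0x46
lane  1: mask-off/keep ⇒ 0xd1
lane  2: add(0x19,0xc5) ⇒ 0xde
lane  3: mask-off/keep ⇒ 0xbe
lane  4: add(0xf7,0xda) ⇒ 0x1d1
lane  5: mask-off/keep ⇒ 0x83
lane  6: tail/ones ⇒ 0xffffffff
lane  7: tail/ones ⇒ 0xffffffff

vd[3] = 190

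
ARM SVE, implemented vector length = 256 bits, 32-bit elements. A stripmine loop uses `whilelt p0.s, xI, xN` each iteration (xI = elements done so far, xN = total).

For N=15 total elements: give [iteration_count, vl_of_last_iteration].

[iterations, last_vl] = [2, 7]

register lanes = 256/32 = 8
15 elements at 8/iter → 2 passes, remainder 7 on the last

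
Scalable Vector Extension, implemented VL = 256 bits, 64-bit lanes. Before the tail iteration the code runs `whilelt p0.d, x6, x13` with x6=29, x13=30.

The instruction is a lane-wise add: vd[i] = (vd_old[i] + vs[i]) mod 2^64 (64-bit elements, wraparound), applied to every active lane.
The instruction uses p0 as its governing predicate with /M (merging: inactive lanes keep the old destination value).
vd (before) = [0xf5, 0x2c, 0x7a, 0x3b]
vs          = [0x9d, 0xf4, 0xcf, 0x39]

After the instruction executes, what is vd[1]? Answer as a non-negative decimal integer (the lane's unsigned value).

vd[1] = 44

lane count: 256 div 64 = 4
whilelt: lane j active iff 29+j < 30 → j < 1 → 1 active
vd[0] add(0xf5,0x9d) -> 0x192
vd[1] tail/keep -> 0x2c
vd[2] tail/keep -> 0x7a
vd[3] tail/keep -> 0x3b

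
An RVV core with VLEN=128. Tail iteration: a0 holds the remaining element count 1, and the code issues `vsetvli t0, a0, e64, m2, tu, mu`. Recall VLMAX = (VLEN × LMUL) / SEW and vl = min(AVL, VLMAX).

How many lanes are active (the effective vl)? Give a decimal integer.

vl = 1

VLMAX = VLEN×LMUL/SEW = 128×2/64 = 4
AVL=1 ≤ VLMAX=4, so vl = 1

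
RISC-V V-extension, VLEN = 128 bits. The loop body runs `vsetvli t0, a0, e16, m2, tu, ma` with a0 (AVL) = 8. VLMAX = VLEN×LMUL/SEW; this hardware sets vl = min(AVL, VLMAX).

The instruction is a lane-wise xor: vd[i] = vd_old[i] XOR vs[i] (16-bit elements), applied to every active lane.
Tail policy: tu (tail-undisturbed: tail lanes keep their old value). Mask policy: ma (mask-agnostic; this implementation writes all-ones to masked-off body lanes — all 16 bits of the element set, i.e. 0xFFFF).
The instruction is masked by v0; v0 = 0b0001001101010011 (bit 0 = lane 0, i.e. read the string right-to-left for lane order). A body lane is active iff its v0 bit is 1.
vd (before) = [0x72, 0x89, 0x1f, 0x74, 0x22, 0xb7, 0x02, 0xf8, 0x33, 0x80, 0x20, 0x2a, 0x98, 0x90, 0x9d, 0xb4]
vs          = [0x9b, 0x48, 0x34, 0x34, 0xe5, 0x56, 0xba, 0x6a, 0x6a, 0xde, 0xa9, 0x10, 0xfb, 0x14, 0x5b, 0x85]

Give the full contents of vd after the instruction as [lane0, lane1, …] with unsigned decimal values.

vd = [233, 193, 65535, 65535, 199, 65535, 184, 65535, 51, 128, 32, 42, 152, 144, 157, 180]

VLMAX = (128 × 2) / 16 = 16 lanes
AVL=8 ≤ VLMAX=16, so vl = 8
  i=0: xor(0x72,0x9b) → 233
  i=1: xor(0x89,0x48) → 193
  i=2: mask-off/ones → 65535
  i=3: mask-off/ones → 65535
  i=4: xor(0x22,0xe5) → 199
  i=5: mask-off/ones → 65535
  i=6: xor(0x02,0xba) → 184
  i=7: mask-off/ones → 65535
  i=8: tail/keep → 51
  i=9: tail/keep → 128
  i=10: tail/keep → 32
  i=11: tail/keep → 42
  i=12: tail/keep → 152
  i=13: tail/keep → 144
  i=14: tail/keep → 157
  i=15: tail/keep → 180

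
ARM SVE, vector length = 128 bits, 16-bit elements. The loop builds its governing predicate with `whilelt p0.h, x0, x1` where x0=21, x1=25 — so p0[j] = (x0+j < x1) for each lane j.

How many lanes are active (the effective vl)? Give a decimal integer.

vl = 4

register lanes = 128/16 = 8
p0[j] = (21+j < 25); true for j=0..3 → 4 lanes set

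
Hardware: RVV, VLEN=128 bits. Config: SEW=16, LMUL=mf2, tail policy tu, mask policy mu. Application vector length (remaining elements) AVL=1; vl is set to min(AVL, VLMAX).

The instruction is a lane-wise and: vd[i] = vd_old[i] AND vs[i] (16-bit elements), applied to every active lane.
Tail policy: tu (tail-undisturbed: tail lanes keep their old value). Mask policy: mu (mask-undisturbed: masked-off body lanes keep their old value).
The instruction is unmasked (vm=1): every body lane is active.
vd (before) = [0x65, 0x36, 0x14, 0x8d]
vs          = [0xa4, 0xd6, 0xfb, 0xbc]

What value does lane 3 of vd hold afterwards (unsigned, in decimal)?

vd[3] = 141

VLMAX = (128 × 1/2) / 16 = 4 lanes
vl ← min(1, 4) = 1
lane  0: and(0x65,0xa4) ⇒ 0x24
lane  1: tail/keep ⇒ 0x36
lane  2: tail/keep ⇒ 0x14
lane  3: tail/keep ⇒ 0x8d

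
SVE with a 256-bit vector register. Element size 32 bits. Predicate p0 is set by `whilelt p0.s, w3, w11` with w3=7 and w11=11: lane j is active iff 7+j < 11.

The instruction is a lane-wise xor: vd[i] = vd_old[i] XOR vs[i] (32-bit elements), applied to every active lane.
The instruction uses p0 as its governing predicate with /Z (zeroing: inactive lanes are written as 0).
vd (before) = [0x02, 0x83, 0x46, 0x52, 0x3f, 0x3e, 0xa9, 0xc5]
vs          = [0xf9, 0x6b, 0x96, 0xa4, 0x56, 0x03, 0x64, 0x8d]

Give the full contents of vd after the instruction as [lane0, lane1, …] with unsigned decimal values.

256-bit reg / 32-bit elem → 8 lanes
active while 7+j < 11, i.e. j ∈ [0,4) capped at 8 ⇒ 4
vd[0] xor(0x02,0xf9) -> 0xfb
vd[1] xor(0x83,0x6b) -> 0xe8
vd[2] xor(0x46,0x96) -> 0xd0
vd[3] xor(0x52,0xa4) -> 0xf6
vd[4] tail/zero -> 0x00
vd[5] tail/zero -> 0x00
vd[6] tail/zero -> 0x00
vd[7] tail/zero -> 0x00

vd = [251, 232, 208, 246, 0, 0, 0, 0]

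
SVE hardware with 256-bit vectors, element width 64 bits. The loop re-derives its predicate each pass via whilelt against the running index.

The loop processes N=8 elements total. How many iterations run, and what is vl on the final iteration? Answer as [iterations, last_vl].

lane count: 256 div 64 = 4
iterations = ceil(8/4) = 2; final-pass vl = 4

[iterations, last_vl] = [2, 4]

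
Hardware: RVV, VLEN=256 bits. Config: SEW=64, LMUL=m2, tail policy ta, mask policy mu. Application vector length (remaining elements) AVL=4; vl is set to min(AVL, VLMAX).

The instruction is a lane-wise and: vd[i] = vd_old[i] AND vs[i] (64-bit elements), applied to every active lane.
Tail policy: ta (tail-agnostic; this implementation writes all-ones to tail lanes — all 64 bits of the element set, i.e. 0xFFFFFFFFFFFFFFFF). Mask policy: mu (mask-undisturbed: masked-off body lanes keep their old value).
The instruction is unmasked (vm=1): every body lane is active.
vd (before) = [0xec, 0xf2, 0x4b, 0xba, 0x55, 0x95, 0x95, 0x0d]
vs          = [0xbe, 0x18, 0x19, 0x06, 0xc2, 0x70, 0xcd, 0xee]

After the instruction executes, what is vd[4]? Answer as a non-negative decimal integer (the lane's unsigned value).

VLMAX = (256 × 2) / 64 = 8 lanes
vl = min(AVL, VLMAX) = min(4, 8) = 4
lane  0: and(0xec,0xbe) ⇒ 0xac
lane  1: and(0xf2,0x18) ⇒ 0x10
lane  2: and(0x4b,0x19) ⇒ 0x09
lane  3: and(0xba,0x06) ⇒ 0x02
lane  4: tail/ones ⇒ 0xffffffffffffffff
lane  5: tail/ones ⇒ 0xffffffffffffffff
lane  6: tail/ones ⇒ 0xffffffffffffffff
lane  7: tail/ones ⇒ 0xffffffffffffffff

vd[4] = 18446744073709551615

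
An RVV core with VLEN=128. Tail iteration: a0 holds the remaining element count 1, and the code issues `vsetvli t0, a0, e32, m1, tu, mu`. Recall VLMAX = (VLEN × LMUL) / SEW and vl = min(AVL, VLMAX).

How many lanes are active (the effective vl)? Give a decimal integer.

vl = 1

VLMAX = VLEN×LMUL/SEW = 128×1/32 = 4
vl = min(AVL, VLMAX) = min(1, 4) = 1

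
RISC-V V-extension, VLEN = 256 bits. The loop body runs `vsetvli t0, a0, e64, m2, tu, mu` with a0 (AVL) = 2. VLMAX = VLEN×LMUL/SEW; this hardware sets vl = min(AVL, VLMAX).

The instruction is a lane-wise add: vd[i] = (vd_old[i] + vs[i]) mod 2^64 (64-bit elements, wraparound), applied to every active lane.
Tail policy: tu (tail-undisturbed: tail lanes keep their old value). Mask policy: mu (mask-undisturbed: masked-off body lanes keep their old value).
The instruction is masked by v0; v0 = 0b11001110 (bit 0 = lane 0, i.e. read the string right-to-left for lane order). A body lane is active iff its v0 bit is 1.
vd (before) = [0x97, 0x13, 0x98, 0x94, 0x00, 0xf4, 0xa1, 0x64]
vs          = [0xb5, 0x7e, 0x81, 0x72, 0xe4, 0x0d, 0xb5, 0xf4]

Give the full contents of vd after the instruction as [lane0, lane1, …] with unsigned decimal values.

vd = [151, 145, 152, 148, 0, 244, 161, 100]

VLMAX = (256 × 2) / 64 = 8 lanes
vl = min(AVL, VLMAX) = min(2, 8) = 2
[0] mask-off/keep = 0x97
[1] add(0x13,0x7e) = 0x91
[2] tail/keep = 0x98
[3] tail/keep = 0x94
[4] tail/keep = 0x00
[5] tail/keep = 0xf4
[6] tail/keep = 0xa1
[7] tail/keep = 0x64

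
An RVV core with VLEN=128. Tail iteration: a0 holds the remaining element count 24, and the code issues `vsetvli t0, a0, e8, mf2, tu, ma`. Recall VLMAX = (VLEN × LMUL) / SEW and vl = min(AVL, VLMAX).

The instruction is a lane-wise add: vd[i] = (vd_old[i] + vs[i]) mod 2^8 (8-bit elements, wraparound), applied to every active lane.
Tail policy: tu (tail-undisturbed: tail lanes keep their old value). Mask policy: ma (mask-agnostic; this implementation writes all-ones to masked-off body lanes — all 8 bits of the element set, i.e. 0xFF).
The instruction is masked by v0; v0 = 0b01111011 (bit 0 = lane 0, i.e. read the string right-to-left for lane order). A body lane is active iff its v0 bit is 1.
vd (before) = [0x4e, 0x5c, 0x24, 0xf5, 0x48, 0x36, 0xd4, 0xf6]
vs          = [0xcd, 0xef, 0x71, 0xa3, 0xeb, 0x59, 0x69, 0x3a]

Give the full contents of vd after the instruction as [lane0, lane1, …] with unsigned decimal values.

VLMAX = VLEN×LMUL/SEW = 128×1/2/8 = 8
AVL=24 > VLMAX=8, so vl = 8
[0] add(0x4e,0xcd) = 0x1b
[1] add(0x5c,0xef) = 0x4b
[2] mask-off/ones = 0xff
[3] add(0xf5,0xa3) = 0x98
[4] add(0x48,0xeb) = 0x33
[5] add(0x36,0x59) = 0x8f
[6] add(0xd4,0x69) = 0x3d
[7] mask-off/ones = 0xff

vd = [27, 75, 255, 152, 51, 143, 61, 255]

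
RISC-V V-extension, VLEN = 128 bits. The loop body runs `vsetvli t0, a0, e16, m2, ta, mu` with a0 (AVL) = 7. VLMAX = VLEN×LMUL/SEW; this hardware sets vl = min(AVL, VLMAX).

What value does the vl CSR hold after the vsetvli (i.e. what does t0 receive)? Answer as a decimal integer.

vl = 7

VLMAX = VLEN×LMUL/SEW = 128×2/16 = 16
vl = min(AVL, VLMAX) = min(7, 16) = 7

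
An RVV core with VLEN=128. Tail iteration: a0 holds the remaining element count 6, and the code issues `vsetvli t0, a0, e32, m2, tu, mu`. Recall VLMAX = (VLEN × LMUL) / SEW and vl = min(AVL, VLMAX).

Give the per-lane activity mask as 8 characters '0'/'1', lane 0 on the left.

VLMAX = VLEN×LMUL/SEW = 128×2/32 = 8
AVL=6 ≤ VLMAX=8, so vl = 6
bits (lane 0 leftmost): 11111100

predicate = 11111100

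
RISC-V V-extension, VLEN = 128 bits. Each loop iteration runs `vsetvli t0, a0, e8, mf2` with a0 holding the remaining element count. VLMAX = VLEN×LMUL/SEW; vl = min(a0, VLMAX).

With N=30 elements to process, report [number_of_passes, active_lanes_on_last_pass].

[iterations, last_vl] = [4, 6]

VLMAX = (128 × 1/2) / 8 = 8 lanes
N=30: ⌈30/8⌉ = 4 iters; last vl = 30 − 3×8 = 6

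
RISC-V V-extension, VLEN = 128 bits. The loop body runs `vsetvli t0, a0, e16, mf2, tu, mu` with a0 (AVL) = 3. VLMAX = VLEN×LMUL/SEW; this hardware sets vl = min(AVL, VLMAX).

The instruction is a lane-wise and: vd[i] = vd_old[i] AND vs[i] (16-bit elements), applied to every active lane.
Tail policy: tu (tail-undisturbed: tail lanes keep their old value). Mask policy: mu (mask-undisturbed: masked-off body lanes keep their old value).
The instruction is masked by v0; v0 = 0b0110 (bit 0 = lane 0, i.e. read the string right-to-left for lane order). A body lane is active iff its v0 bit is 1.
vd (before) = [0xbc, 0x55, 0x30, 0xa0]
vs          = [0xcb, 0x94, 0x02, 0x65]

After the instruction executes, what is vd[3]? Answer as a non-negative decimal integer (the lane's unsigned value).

lanes per group: 128·1/2/16 = 4
vl ← min(3, 4) = 3
vd[0] mask-off/keep -> 0xbc
vd[1] and(0x55,0x94) -> 0x14
vd[2] and(0x30,0x02) -> 0x00
vd[3] tail/keep -> 0xa0

vd[3] = 160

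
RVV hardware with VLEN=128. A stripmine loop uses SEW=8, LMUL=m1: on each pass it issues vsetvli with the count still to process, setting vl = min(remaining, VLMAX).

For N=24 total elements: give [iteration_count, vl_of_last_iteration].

VLMAX = VLEN×LMUL/SEW = 128×1/8 = 16
24 elements at 16/iter → 2 passes, remainder 8 on the last

[iterations, last_vl] = [2, 8]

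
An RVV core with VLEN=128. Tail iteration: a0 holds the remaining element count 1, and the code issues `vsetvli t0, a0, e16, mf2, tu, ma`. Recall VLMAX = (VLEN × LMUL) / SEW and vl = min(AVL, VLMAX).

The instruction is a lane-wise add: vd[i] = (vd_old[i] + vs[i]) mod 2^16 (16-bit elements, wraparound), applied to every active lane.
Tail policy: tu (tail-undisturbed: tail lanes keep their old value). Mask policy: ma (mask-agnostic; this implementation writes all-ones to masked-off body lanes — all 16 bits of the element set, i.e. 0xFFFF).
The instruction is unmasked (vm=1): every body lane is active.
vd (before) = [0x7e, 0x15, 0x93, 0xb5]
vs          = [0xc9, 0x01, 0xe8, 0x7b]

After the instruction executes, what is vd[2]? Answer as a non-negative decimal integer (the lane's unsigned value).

VLMAX = (128 × 1/2) / 16 = 4 lanes
vl = min(AVL, VLMAX) = min(1, 4) = 1
vd[0] add(0x7e,0xc9) -> 0x147
vd[1] tail/keep -> 0x15
vd[2] tail/keep -> 0x93
vd[3] tail/keep -> 0xb5

vd[2] = 147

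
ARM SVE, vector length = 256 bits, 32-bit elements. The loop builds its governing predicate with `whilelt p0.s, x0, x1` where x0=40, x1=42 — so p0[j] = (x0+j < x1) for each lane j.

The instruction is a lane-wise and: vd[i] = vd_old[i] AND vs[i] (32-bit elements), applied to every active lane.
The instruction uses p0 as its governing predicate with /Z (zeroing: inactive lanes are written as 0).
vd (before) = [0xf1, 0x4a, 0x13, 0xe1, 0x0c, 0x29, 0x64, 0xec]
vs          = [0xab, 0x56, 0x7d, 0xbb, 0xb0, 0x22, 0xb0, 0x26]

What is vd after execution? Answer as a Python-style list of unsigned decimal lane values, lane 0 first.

vd = [161, 66, 0, 0, 0, 0, 0, 0]

lane count: 256 div 32 = 8
whilelt: lane j active iff 40+j < 42 → j < 2 → 2 active
lane  0: and(0xf1,0xab) ⇒ 0xa1
lane  1: and(0x4a,0x56) ⇒ 0x42
lane  2: tail/zero ⇒ 0x00
lane  3: tail/zero ⇒ 0x00
lane  4: tail/zero ⇒ 0x00
lane  5: tail/zero ⇒ 0x00
lane  6: tail/zero ⇒ 0x00
lane  7: tail/zero ⇒ 0x00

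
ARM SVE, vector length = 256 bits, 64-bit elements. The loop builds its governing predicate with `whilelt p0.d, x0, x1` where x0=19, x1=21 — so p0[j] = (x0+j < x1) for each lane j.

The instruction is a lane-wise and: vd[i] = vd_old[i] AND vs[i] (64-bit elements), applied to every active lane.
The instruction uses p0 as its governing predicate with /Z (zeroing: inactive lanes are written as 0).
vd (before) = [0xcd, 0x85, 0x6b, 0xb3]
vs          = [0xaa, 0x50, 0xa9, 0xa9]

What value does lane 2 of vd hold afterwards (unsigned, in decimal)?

register lanes = 256/64 = 4
p0[j] = (19+j < 21); true for j=0..1 → 2 lanes set
vd[0] and(0xcd,0xaa) -> 0x88
vd[1] and(0x85,0x50) -> 0x00
vd[2] tail/zero -> 0x00
vd[3] tail/zero -> 0x00

vd[2] = 0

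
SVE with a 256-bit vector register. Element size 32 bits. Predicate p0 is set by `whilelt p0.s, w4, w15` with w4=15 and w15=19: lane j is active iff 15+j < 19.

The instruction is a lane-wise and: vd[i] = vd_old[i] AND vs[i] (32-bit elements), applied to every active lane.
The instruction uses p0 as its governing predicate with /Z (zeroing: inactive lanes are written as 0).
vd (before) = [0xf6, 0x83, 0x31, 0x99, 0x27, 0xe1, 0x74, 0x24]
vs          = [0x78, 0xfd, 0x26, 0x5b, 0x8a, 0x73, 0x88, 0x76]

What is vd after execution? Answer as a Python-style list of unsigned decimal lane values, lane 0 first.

lane count: 256 div 32 = 8
p0[j] = (15+j < 19); true for j=0..3 → 4 lanes set
[0] and(0xf6,0x78) = 0x70
[1] and(0x83,0xfd) = 0x81
[2] and(0x31,0x26) = 0x20
[3] and(0x99,0x5b) = 0x19
[4] tail/zero = 0x00
[5] tail/zero = 0x00
[6] tail/zero = 0x00
[7] tail/zero = 0x00

vd = [112, 129, 32, 25, 0, 0, 0, 0]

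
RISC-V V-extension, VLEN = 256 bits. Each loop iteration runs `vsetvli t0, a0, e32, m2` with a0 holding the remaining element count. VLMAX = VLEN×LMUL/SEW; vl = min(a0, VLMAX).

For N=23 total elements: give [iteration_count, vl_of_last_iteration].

VLMAX = (256 × 2) / 32 = 16 lanes
iterations = ceil(23/16) = 2; final-pass vl = 7

[iterations, last_vl] = [2, 7]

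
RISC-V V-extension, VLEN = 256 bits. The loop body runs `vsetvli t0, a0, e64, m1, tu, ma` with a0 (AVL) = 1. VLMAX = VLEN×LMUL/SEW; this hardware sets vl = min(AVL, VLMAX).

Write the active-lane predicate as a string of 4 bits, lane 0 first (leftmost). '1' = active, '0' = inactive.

predicate = 1000

lanes per group: 256·1/64 = 4
vl ← min(1, 4) = 1
bits (lane 0 leftmost): 1000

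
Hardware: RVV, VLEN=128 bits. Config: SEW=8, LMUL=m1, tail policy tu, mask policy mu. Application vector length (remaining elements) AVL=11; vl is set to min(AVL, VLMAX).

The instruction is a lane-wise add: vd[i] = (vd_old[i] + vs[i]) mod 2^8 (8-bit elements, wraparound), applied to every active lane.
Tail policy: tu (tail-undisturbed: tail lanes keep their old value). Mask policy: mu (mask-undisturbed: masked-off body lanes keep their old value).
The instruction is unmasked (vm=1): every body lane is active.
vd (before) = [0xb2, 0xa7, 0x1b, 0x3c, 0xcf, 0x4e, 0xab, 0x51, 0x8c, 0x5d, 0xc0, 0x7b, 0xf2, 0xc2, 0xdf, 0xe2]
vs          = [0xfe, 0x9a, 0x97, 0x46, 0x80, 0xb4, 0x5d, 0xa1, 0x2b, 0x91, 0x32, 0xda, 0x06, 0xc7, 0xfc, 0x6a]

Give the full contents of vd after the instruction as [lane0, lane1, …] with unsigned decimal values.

vd = [176, 65, 178, 130, 79, 2, 8, 242, 183, 238, 242, 123, 242, 194, 223, 226]

VLMAX = (128 × 1) / 8 = 16 lanes
vl = min(AVL, VLMAX) = min(11, 16) = 11
[0] add(0xb2,0xfe) = 0xb0
[1] add(0xa7,0x9a) = 0x41
[2] add(0x1b,0x97) = 0xb2
[3] add(0x3c,0x46) = 0x82
[4] add(0xcf,0x80) = 0x4f
[5] add(0x4e,0xb4) = 0x02
[6] add(0xab,0x5d) = 0x08
[7] add(0x51,0xa1) = 0xf2
[8] add(0x8c,0x2b) = 0xb7
[9] add(0x5d,0x91) = 0xee
[10] add(0xc0,0x32) = 0xf2
[11] tail/keep = 0x7b
[12] tail/keep = 0xf2
[13] tail/keep = 0xc2
[14] tail/keep = 0xdf
[15] tail/keep = 0xe2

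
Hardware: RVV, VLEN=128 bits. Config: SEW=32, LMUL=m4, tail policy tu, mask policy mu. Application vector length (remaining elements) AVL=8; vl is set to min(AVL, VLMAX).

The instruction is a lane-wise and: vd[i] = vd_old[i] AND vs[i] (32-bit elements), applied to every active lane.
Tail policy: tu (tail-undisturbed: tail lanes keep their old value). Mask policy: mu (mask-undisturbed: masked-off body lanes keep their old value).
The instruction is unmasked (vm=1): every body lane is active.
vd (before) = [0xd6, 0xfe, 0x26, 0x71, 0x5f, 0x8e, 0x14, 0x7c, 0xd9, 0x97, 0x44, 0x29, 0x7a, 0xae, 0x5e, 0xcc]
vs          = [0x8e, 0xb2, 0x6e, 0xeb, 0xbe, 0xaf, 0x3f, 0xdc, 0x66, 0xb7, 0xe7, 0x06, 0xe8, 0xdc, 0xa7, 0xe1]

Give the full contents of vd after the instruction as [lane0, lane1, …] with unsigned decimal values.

vd = [134, 178, 38, 97, 30, 142, 20, 92, 217, 151, 68, 41, 122, 174, 94, 204]

lanes per group: 128·4/32 = 16
vl = min(AVL, VLMAX) = min(8, 16) = 8
vd[0] and(0xd6,0x8e) -> 0x86
vd[1] and(0xfe,0xb2) -> 0xb2
vd[2] and(0x26,0x6e) -> 0x26
vd[3] and(0x71,0xeb) -> 0x61
vd[4] and(0x5f,0xbe) -> 0x1e
vd[5] and(0x8e,0xaf) -> 0x8e
vd[6] and(0x14,0x3f) -> 0x14
vd[7] and(0x7c,0xdc) -> 0x5c
vd[8] tail/keep -> 0xd9
vd[9] tail/keep -> 0x97
vd[10] tail/keep -> 0x44
vd[11] tail/keep -> 0x29
vd[12] tail/keep -> 0x7a
vd[13] tail/keep -> 0xae
vd[14] tail/keep -> 0x5e
vd[15] tail/keep -> 0xcc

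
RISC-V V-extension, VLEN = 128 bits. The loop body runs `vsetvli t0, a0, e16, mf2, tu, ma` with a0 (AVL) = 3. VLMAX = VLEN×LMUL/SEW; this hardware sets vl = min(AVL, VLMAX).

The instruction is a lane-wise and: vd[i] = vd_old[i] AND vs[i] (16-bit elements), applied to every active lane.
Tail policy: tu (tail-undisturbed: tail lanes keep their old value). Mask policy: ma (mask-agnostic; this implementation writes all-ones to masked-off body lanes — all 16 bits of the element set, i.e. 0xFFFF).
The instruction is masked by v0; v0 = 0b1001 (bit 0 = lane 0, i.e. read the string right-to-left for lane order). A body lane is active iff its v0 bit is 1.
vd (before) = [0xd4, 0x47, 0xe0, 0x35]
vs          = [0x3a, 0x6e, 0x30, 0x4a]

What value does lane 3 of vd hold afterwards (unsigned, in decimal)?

VLMAX = VLEN×LMUL/SEW = 128×1/2/16 = 4
vl = min(AVL, VLMAX) = min(3, 4) = 3
  i=0: and(0xd4,0x3a) → 16
  i=1: mask-off/ones → 65535
  i=2: mask-off/ones → 65535
  i=3: tail/keep → 53

vd[3] = 53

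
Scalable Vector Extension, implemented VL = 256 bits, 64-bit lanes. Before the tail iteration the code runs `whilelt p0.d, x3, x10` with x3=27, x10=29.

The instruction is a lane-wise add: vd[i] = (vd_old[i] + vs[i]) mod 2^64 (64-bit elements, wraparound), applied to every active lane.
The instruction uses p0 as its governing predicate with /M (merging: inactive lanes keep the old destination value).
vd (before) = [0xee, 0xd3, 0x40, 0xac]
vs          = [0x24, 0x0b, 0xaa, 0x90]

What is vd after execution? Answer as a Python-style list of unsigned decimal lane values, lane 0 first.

register lanes = 256/64 = 4
whilelt: lane j active iff 27+j < 29 → j < 2 → 2 active
[0] add(0xee,0x24) = 0x112
[1] add(0xd3,0x0b) = 0xde
[2] tail/keep = 0x40
[3] tail/keep = 0xac

vd = [274, 222, 64, 172]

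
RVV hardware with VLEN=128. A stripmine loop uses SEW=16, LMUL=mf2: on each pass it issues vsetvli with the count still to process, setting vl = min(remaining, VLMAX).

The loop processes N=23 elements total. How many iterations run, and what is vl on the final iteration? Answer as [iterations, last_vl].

VLMAX = VLEN×LMUL/SEW = 128×1/2/16 = 4
iterations = ceil(23/4) = 6; final-pass vl = 3

[iterations, last_vl] = [6, 3]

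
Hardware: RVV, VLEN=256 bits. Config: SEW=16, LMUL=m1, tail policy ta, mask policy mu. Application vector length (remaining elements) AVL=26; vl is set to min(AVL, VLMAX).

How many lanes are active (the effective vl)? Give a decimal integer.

vl = 16

VLMAX = VLEN×LMUL/SEW = 256×1/16 = 16
AVL=26 > VLMAX=16, so vl = 16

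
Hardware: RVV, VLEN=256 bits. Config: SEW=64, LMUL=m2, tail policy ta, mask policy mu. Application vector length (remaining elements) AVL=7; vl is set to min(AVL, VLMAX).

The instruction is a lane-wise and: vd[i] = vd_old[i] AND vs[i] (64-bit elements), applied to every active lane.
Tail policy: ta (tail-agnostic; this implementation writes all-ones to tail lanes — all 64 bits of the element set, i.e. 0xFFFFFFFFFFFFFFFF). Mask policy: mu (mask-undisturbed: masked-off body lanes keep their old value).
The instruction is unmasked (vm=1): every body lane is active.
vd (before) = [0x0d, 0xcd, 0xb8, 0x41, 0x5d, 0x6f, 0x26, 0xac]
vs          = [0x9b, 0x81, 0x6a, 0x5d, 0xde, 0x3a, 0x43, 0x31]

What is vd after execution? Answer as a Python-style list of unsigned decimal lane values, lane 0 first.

vd = [9, 129, 40, 65, 92, 42, 2, 18446744073709551615]

VLMAX = (256 × 2) / 64 = 8 lanes
AVL=7 ≤ VLMAX=8, so vl = 7
  i=0: and(0x0d,0x9b) → 9
  i=1: and(0xcd,0x81) → 129
  i=2: and(0xb8,0x6a) → 40
  i=3: and(0x41,0x5d) → 65
  i=4: and(0x5d,0xde) → 92
  i=5: and(0x6f,0x3a) → 42
  i=6: and(0x26,0x43) → 2
  i=7: tail/ones → 18446744073709551615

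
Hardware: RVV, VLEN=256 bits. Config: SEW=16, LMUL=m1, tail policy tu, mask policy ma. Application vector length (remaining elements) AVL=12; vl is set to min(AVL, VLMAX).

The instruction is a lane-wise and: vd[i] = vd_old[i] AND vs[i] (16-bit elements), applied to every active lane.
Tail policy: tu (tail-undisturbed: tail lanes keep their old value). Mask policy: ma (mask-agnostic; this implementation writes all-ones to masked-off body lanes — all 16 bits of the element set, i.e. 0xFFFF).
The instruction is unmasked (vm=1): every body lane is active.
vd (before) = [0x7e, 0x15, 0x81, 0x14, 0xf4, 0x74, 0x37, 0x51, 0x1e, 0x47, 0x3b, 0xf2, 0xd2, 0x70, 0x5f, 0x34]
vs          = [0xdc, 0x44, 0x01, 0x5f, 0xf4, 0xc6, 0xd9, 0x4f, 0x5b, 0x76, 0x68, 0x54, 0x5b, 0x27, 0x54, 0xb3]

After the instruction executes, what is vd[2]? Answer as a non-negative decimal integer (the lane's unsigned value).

vd[2] = 1

VLMAX = VLEN×LMUL/SEW = 256×1/16 = 16
AVL=12 ≤ VLMAX=16, so vl = 12
[0] and(0x7e,0xdc) = 0x5c
[1] and(0x15,0x44) = 0x04
[2] and(0x81,0x01) = 0x01
[3] and(0x14,0x5f) = 0x14
[4] and(0xf4,0xf4) = 0xf4
[5] and(0x74,0xc6) = 0x44
[6] and(0x37,0xd9) = 0x11
[7] and(0x51,0x4f) = 0x41
[8] and(0x1e,0x5b) = 0x1a
[9] and(0x47,0x76) = 0x46
[10] and(0x3b,0x68) = 0x28
[11] and(0xf2,0x54) = 0x50
[12] tail/keep = 0xd2
[13] tail/keep = 0x70
[14] tail/keep = 0x5f
[15] tail/keep = 0x34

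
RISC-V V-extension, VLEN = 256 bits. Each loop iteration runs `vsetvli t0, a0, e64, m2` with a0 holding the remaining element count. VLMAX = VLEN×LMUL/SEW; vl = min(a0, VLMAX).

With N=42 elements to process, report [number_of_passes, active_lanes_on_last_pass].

[iterations, last_vl] = [6, 2]

lanes per group: 256·2/64 = 8
N=42: ⌈42/8⌉ = 6 iters; last vl = 42 − 5×8 = 2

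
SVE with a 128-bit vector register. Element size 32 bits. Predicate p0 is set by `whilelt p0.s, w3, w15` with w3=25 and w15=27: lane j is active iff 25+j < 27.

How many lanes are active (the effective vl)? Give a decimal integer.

lane count: 128 div 32 = 4
whilelt: lane j active iff 25+j < 27 → j < 2 → 2 active

vl = 2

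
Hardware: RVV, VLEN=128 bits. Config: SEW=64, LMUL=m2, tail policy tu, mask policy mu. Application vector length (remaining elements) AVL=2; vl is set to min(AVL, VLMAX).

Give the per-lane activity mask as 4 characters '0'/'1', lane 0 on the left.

VLMAX = VLEN×LMUL/SEW = 128×2/64 = 4
AVL=2 ≤ VLMAX=4, so vl = 2
bits (lane 0 leftmost): 1100

predicate = 1100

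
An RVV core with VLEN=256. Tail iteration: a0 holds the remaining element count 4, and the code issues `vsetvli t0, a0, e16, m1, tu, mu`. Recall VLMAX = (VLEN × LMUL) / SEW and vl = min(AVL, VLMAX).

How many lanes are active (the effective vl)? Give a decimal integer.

vl = 4

VLMAX = VLEN×LMUL/SEW = 256×1/16 = 16
AVL=4 ≤ VLMAX=16, so vl = 4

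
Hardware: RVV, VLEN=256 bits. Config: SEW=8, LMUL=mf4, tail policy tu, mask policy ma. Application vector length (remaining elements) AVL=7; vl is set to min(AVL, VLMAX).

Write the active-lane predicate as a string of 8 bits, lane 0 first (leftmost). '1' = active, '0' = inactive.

predicate = 11111110

lanes per group: 256·1/4/8 = 8
vl = min(AVL, VLMAX) = min(7, 8) = 7
bits (lane 0 leftmost): 11111110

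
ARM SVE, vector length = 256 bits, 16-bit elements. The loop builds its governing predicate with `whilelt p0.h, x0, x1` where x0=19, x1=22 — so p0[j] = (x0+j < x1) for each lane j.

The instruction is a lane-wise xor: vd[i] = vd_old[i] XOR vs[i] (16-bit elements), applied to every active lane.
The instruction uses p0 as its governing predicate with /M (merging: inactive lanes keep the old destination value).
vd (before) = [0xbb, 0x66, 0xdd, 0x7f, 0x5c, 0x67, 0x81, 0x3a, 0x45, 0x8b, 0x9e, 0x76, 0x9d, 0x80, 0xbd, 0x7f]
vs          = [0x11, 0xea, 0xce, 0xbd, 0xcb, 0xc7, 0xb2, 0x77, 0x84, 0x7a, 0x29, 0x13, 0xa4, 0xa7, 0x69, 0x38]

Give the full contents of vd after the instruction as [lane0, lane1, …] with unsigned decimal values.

vd = [170, 140, 19, 127, 92, 103, 129, 58, 69, 139, 158, 118, 157, 128, 189, 127]

lane count: 256 div 16 = 16
p0[j] = (19+j < 22); true for j=0..2 → 3 lanes set
lane  0: xor(0xbb,0x11) ⇒ 0xaa
lane  1: xor(0x66,0xea) ⇒ 0x8c
lane  2: xor(0xdd,0xce) ⇒ 0x13
lane  3: tail/keep ⇒ 0x7f
lane  4: tail/keep ⇒ 0x5c
lane  5: tail/keep ⇒ 0x67
lane  6: tail/keep ⇒ 0x81
lane  7: tail/keep ⇒ 0x3a
lane  8: tail/keep ⇒ 0x45
lane  9: tail/keep ⇒ 0x8b
lane 10: tail/keep ⇒ 0x9e
lane 11: tail/keep ⇒ 0x76
lane 12: tail/keep ⇒ 0x9d
lane 13: tail/keep ⇒ 0x80
lane 14: tail/keep ⇒ 0xbd
lane 15: tail/keep ⇒ 0x7f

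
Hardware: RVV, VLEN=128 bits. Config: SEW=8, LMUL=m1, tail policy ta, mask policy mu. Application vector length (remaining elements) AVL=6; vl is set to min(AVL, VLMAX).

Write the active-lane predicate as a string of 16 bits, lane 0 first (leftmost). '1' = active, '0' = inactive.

predicate = 1111110000000000

VLMAX = VLEN×LMUL/SEW = 128×1/8 = 16
vl ← min(6, 16) = 6
bits (lane 0 leftmost): 1111110000000000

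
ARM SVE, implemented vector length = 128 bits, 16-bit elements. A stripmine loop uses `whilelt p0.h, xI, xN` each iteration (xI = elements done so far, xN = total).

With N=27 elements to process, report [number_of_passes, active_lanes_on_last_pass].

128-bit reg / 16-bit elem → 8 lanes
27 elements at 8/iter → 4 passes, remainder 3 on the last

[iterations, last_vl] = [4, 3]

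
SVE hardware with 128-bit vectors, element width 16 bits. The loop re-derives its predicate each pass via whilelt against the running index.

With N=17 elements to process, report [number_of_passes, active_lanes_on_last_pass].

128-bit reg / 16-bit elem → 8 lanes
17 elements at 8/iter → 3 passes, remainder 1 on the last

[iterations, last_vl] = [3, 1]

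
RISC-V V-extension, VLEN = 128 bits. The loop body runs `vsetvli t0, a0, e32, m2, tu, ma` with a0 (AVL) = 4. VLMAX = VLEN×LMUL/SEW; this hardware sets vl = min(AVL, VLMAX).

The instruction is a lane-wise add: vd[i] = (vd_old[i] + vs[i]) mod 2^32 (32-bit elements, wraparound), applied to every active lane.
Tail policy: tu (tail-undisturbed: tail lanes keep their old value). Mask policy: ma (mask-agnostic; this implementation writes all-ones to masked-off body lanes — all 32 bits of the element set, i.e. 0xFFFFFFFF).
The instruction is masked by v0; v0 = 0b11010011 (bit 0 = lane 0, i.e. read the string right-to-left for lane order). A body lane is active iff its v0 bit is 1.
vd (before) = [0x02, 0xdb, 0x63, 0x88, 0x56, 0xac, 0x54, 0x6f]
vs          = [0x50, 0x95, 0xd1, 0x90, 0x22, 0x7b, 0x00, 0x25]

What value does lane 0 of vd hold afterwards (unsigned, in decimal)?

lanes per group: 128·2/32 = 8
AVL=4 ≤ VLMAX=8, so vl = 4
[0] add(0x02,0x50) = 0x52
[1] add(0xdb,0x95) = 0x170
[2] mask-off/ones = 0xffffffff
[3] mask-off/ones = 0xffffffff
[4] tail/keep = 0x56
[5] tail/keep = 0xac
[6] tail/keep = 0x54
[7] tail/keep = 0x6f

vd[0] = 82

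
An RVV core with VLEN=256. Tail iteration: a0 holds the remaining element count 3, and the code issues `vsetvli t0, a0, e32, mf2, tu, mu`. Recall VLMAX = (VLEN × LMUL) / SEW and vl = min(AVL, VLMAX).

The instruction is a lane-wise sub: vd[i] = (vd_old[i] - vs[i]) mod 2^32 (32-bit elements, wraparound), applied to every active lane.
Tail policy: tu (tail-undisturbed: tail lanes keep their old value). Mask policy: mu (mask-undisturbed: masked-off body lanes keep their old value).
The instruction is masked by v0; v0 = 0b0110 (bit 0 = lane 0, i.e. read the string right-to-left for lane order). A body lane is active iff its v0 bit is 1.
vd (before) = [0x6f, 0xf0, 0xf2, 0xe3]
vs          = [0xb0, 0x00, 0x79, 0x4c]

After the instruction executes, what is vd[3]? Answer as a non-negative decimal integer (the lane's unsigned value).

vd[3] = 227

VLMAX = VLEN×LMUL/SEW = 256×1/2/32 = 4
vl ← min(3, 4) = 3
[0] mask-off/keep = 0x6f
[1] sub(0xf0,0x00) = 0xf0
[2] sub(0xf2,0x79) = 0x79
[3] tail/keep = 0xe3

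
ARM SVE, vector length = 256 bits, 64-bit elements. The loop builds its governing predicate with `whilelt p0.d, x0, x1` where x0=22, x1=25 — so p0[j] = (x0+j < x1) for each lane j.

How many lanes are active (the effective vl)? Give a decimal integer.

register lanes = 256/64 = 4
active while 22+j < 25, i.e. j ∈ [0,3) capped at 4 ⇒ 3

vl = 3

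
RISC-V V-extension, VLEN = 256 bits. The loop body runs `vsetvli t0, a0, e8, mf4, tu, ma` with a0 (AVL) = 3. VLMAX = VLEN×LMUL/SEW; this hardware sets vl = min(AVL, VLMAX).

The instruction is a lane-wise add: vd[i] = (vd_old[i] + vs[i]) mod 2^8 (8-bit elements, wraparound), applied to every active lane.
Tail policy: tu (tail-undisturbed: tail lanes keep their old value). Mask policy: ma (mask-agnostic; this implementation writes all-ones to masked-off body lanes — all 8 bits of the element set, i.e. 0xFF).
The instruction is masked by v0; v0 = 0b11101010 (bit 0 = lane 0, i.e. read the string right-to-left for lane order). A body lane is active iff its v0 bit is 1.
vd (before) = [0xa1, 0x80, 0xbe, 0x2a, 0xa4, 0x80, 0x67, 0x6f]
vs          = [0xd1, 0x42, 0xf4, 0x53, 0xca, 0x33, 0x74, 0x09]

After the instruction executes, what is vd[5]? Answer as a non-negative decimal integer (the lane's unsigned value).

lanes per group: 256·1/4/8 = 8
AVL=3 ≤ VLMAX=8, so vl = 3
  i=0: mask-off/ones → 255
  i=1: add(0x80,0x42) → 194
  i=2: mask-off/ones → 255
  i=3: tail/keep → 42
  i=4: tail/keep → 164
  i=5: tail/keep → 128
  i=6: tail/keep → 103
  i=7: tail/keep → 111

vd[5] = 128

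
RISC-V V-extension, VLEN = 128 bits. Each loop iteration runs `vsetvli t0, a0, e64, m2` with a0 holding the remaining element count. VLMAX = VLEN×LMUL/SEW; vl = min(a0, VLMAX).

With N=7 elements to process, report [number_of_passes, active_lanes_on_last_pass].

[iterations, last_vl] = [2, 3]

lanes per group: 128·2/64 = 4
7 elements at 4/iter → 2 passes, remainder 3 on the last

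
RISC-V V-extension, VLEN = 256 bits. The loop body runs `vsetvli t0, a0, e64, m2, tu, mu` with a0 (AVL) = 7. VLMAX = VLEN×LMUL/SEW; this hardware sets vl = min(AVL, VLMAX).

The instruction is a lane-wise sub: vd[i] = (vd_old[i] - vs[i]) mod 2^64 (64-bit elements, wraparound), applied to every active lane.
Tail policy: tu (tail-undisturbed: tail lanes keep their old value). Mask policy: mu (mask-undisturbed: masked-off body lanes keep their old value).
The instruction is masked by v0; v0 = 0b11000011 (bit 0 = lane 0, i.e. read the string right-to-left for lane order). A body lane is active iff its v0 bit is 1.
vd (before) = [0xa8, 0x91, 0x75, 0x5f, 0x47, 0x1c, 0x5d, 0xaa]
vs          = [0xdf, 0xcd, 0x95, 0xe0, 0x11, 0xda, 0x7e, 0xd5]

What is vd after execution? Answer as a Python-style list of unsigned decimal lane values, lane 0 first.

VLMAX = VLEN×LMUL/SEW = 256×2/64 = 8
vl ← min(7, 8) = 7
[0] sub(0xa8,0xdf) = 0xffffffffffffffc9
[1] sub(0x91,0xcd) = 0xffffffffffffffc4
[2] mask-off/keep = 0x75
[3] mask-off/keep = 0x5f
[4] mask-off/keep = 0x47
[5] mask-off/keep = 0x1c
[6] sub(0x5d,0x7e) = 0xffffffffffffffdf
[7] tail/keep = 0xaa

vd = [18446744073709551561, 18446744073709551556, 117, 95, 71, 28, 18446744073709551583, 170]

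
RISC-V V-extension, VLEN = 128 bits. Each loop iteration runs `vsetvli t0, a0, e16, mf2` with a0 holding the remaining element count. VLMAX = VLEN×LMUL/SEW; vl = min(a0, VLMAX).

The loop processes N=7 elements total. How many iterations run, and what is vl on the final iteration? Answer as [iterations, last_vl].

VLMAX = (128 × 1/2) / 16 = 4 lanes
iterations = ceil(7/4) = 2; final-pass vl = 3

[iterations, last_vl] = [2, 3]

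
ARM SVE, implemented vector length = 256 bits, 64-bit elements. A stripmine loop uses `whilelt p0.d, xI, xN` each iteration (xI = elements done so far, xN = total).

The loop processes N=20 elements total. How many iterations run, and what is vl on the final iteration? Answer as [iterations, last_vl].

[iterations, last_vl] = [5, 4]

lane count: 256 div 64 = 4
N=20: ⌈20/4⌉ = 5 iters; last vl = 20 − 4×4 = 4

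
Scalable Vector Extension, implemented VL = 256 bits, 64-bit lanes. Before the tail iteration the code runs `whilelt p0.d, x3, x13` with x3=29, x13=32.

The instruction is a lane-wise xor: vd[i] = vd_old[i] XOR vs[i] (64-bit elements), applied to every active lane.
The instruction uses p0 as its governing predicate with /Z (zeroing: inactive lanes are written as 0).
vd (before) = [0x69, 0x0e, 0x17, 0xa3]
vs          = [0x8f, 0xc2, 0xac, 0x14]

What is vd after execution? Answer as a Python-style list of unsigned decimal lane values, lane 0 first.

vd = [230, 204, 187, 0]

register lanes = 256/64 = 4
whilelt: lane j active iff 29+j < 32 → j < 3 → 3 active
lane  0: xor(0x69,0x8f) ⇒ 0xe6
lane  1: xor(0x0e,0xc2) ⇒ 0xcc
lane  2: xor(0x17,0xac) ⇒ 0xbb
lane  3: tail/zero ⇒ 0x00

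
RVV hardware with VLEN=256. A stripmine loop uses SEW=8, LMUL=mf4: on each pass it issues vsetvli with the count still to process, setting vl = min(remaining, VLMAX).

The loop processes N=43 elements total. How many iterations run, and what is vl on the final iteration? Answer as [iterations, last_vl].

lanes per group: 256·1/4/8 = 8
iterations = ceil(43/8) = 6; final-pass vl = 3

[iterations, last_vl] = [6, 3]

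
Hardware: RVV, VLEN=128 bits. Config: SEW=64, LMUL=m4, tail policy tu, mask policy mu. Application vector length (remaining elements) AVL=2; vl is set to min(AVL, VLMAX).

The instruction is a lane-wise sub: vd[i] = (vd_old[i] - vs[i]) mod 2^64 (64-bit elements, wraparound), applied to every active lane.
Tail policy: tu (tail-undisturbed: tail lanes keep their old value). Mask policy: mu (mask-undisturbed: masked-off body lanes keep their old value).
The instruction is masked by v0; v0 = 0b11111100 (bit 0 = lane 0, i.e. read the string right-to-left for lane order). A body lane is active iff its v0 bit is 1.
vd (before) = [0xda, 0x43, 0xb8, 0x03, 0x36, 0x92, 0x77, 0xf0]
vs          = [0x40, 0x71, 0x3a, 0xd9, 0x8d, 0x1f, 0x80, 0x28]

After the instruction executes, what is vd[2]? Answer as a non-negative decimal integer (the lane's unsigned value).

VLMAX = (128 × 4) / 64 = 8 lanes
vl = min(AVL, VLMAX) = min(2, 8) = 2
lane  0: mask-off/keep ⇒ 0xda
lane  1: mask-off/keep ⇒ 0x43
lane  2: tail/keep ⇒ 0xb8
lane  3: tail/keep ⇒ 0x03
lane  4: tail/keep ⇒ 0x36
lane  5: tail/keep ⇒ 0x92
lane  6: tail/keep ⇒ 0x77
lane  7: tail/keep ⇒ 0xf0

vd[2] = 184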